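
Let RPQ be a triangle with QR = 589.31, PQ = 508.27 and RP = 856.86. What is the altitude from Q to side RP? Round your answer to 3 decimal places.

341.418

Semiperimeter s = (508.27 + 589.31 + 856.86)/2 = 977.22.
Heron's formula: area = √(977.22·468.95·387.91·120.36) ≈ 1.4627e+05.
The altitude from Q has length 2·area/RP ≈ 341.42.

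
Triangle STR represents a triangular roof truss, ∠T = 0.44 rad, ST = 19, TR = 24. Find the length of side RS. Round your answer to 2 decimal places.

By the law of cosines, RS² = ST² + TR² − 2·ST·TR·cos T = 111.87, so RS ≈ 10.577.

10.58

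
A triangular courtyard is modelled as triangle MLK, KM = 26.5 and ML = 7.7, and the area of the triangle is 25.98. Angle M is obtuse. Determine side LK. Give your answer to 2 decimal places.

34.00

From area = ½·KM·ML·sin M, we get sin M = 2·area/(KM·ML) ≈ 0.25464.
Taking the obtuse solution, ∠M ≈ 165.25°.
Law of cosines then gives LK ≈ 34.003.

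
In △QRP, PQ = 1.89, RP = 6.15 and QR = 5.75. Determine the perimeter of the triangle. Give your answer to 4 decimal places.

perimeter ≈ 13.7900

Perimeter = 6.15 + 1.89 + 5.75 = 13.79.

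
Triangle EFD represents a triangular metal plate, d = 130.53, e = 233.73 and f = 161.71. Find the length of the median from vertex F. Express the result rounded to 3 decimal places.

Median from F: ½√(2·d² + 2·e² − f²) ≈ 171.16.

m_F ≈ 171.162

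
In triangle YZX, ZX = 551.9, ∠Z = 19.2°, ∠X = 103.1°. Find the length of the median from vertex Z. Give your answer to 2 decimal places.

The third angle is ∠Y = 180° − ∠Z − ∠X = 57.70°.
Law of sines: XY = ZX·sin Z/sin Y ≈ 214.73.
Law of sines: YZ = ZX·sin X/sin Y ≈ 635.94.
Median from Z: ½√(2·YZ² + 2·ZX² − XY²) ≈ 585.65.

m_Z ≈ 585.65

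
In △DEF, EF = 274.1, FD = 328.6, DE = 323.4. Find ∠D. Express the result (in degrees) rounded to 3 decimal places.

By the law of cosines, cos D = (FD² + DE² − EF²) / (2·FD·DE) ≈ 0.64663, so ∠D ≈ 49.71°.

∠D ≈ 49.712°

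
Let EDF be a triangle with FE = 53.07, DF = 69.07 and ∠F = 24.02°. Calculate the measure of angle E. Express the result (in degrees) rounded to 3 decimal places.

By the law of cosines, ED² = DF² + FE² − 2·DF·FE·cos F = 890.85, so ED ≈ 29.847.
Law of cosines again: cos E = (FE² + ED² − DF²)/(2·FE·ED) ≈ -0.33567, so ∠E ≈ 109.61°.

∠E ≈ 109.613°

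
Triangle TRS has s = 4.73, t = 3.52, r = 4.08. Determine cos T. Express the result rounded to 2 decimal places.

0.69

By the law of cosines, cos T = (r² + s² − t²) / (2·r·s) ≈ 0.68993, so ∠T ≈ 0.8094 rad.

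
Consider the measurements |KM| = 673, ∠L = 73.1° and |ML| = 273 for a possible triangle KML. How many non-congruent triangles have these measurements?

1

|ML|·sin L = 273·sin(73.1°) ≈ 261.2.
Since |KM| ≥ |ML|, exactly one triangle exists.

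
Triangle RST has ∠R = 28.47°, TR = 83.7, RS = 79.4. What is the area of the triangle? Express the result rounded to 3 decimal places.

Area = ½·TR·RS·sin R ≈ 1584.

area ≈ 1584.017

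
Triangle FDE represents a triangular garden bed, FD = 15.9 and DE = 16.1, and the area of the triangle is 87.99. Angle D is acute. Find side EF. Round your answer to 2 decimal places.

From area = ½·FD·DE·sin D, we get sin D = 2·area/(FD·DE) ≈ 0.68745.
Taking the acute solution, ∠D ≈ 43.43°.
Law of cosines then gives EF ≈ 11.841.

11.84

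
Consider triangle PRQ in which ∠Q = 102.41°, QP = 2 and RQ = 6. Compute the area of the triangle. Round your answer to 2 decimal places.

5.86

Area = ½·RQ·QP·sin Q ≈ 5.8598.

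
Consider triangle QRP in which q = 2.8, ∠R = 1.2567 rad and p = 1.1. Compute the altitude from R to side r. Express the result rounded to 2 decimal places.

1.10

By the law of cosines, r² = p² + q² − 2·p·q·cos R = 7.1468, so r ≈ 2.6734.
Area = ½·p·q·sin R ≈ 1.4647.
The altitude from R has length 2·area/r ≈ 1.0957.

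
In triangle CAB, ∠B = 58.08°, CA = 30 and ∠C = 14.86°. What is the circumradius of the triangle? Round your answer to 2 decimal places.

The third angle is ∠A = 180° − ∠B − ∠C = 107.06°.
Law of sines: AB = CA·sin C/sin B ≈ 9.0644.
Law of sines: BC = CA·sin A/sin B ≈ 33.789.
Circumradius = CA/(2 sin B) ≈ 17.672.

R ≈ 17.67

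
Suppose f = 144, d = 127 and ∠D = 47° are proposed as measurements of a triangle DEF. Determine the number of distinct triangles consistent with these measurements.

2

f·sin D = 144·sin(47°) ≈ 105.3.
Since f sin D < d < f (105.3 < 127 < 144), two triangles exist.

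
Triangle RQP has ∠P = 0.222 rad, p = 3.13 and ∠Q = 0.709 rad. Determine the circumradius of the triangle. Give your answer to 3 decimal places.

7.108

The third angle is ∠R = π − ∠Q − ∠P = 2.211 rad.
Law of sines: r = p·sin R/sin P ≈ 11.404.
Law of sines: q = p·sin Q/sin P ≈ 9.2554.
Circumradius = p/(2 sin P) ≈ 7.1078.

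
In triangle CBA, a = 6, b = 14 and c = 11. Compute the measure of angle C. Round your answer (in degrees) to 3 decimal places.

By the law of cosines, cos C = (b² + a² − c²) / (2·b·a) ≈ 0.66071, so ∠C ≈ 48.65°.

∠C ≈ 48.646°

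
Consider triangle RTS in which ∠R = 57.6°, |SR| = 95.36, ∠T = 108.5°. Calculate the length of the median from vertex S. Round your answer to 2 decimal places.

89.47

The third angle is ∠S = 180° − ∠R − ∠T = 13.90°.
Law of sines: |TS| = |SR|·sin R/sin T ≈ 84.903.
Law of sines: |RT| = |SR|·sin S/sin T ≈ 24.156.
Median from S: ½√(2·|TS|² + 2·|SR|² − |RT|²) ≈ 89.471.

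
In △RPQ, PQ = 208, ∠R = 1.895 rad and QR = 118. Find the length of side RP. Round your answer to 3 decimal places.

Law of sines: sin P = QR·sin R/PQ ≈ 0.53775.
Since PQ ≥ QR, only the acute value applies: ∠P ≈ 0.568 rad.
Then ∠Q = π − ∠R − ∠P ≈ 0.679 rad.
Law of sines gives RP = PQ·sin Q/sin R ≈ 137.78.

137.776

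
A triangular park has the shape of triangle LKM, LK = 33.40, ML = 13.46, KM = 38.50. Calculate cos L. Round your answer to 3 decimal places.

By the law of cosines, cos L = (ML² + LK² − KM²) / (2·ML·LK) ≈ -0.20633, so ∠L ≈ 101.91°.

-0.206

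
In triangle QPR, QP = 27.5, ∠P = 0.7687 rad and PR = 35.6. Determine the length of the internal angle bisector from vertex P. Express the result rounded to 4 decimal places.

By the law of cosines, RQ² = QP² + PR² − 2·QP·PR·cos P = 616.17, so RQ ≈ 24.823.
The bisector from P has length 2·QP·PR·cos(∠P/2)/(QP+PR) ≈ 28.766.

t_P ≈ 28.7662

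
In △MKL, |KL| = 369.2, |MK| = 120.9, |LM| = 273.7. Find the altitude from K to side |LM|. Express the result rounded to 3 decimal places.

Semiperimeter s = (369.2 + 273.7 + 120.9)/2 = 381.9.
Heron's formula: area = √(381.9·12.7·108.2·261) ≈ 11703.
The altitude from K has length 2·area/|LM| ≈ 85.52.

h_K ≈ 85.520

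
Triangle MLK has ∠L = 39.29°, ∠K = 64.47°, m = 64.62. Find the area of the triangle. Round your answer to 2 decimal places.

The third angle is ∠M = 180° − ∠L − ∠K = 76.24°.
Law of sines: l = m·sin L/sin M ≈ 42.129.
Law of sines: k = m·sin K/sin M ≈ 60.033.
Area = ½·m·l·sin K ≈ 1228.3.

area ≈ 1228.29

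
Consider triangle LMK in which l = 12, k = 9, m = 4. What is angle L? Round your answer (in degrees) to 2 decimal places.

By the law of cosines, cos L = (m² + k² − l²) / (2·m·k) ≈ -0.65278, so ∠L ≈ 130.75°.

130.75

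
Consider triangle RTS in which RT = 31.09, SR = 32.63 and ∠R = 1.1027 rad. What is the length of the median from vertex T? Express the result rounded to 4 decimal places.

m_T ≈ 27.8398

By the law of cosines, TS² = SR² + RT² − 2·SR·RT·cos R = 1115.9, so TS ≈ 33.405.
Median from T: ½√(2·RT² + 2·TS² − SR²) ≈ 27.84.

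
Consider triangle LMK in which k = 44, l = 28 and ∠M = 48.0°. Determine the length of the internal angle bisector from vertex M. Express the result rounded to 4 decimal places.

By the law of cosines, m² = k² + l² − 2·k·l·cos M = 1071.3, so m ≈ 32.73.
The bisector from M has length 2·k·l·cos(∠M/2)/(k+l) ≈ 31.264.

31.2636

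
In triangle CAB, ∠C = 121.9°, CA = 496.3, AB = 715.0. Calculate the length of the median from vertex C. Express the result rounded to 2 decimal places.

Law of sines: sin B = CA·sin C/AB ≈ 0.58929.
Since AB ≥ CA, only the acute value applies: ∠B ≈ 36.11°.
Then ∠A = 180° − ∠C − ∠B ≈ 21.99°.
Law of sines gives BC = AB·sin A/sin C ≈ 315.4.
Median from C: ½√(2·BC² + 2·CA² − AB²) ≈ 212.34.

212.34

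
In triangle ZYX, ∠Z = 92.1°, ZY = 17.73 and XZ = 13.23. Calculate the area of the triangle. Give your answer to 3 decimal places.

Area = ½·XZ·ZY·sin Z ≈ 117.21.

area ≈ 117.205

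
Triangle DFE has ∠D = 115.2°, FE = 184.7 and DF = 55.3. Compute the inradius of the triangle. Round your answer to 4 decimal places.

Law of sines: sin E = DF·sin D/FE ≈ 0.27091.
Since FE ≥ DF, only the acute value applies: ∠E ≈ 15.72°.
Then ∠F = 180° − ∠D − ∠E ≈ 49.08°.
Law of sines gives ED = FE·sin F/sin D ≈ 154.25.
Area = ½·FE·DF·sin F ≈ 3859.
Semiperimeter s = (184.7+154.25+55.3)/2 = 197.12.
Inradius = area/s = 3859/197.12 ≈ 19.577.

19.5767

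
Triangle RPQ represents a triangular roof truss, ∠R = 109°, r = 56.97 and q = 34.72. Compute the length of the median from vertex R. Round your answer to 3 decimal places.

Law of sines: sin Q = q·sin R/r ≈ 0.57624.
Since r ≥ q, only the acute value applies: ∠Q ≈ 35.19°.
Then ∠P = 180° − ∠R − ∠Q ≈ 35.81°.
Law of sines gives p = r·sin P/sin R ≈ 35.257.
Median from R: ½√(2·p² + 2·q² − r²) ≈ 20.319.

20.319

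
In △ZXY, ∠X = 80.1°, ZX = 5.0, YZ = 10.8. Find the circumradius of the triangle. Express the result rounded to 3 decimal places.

Law of sines: sin Y = ZX·sin X/YZ ≈ 0.45607.
Since YZ ≥ ZX, only the acute value applies: ∠Y ≈ 27.13°.
Then ∠Z = 180° − ∠X − ∠Y ≈ 72.77°.
Law of sines gives XY = YZ·sin Z/sin X ≈ 10.471.
Circumradius = YZ/(2 sin X) ≈ 5.4816.

5.482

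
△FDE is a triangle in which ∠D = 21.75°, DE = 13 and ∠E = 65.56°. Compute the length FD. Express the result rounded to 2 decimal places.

The third angle is ∠F = 180° − ∠D − ∠E = 92.69°.
Law of sines: FD = DE·sin E/sin F ≈ 11.848.

11.85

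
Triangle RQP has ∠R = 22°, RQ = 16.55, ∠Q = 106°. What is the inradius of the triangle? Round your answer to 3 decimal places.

The third angle is ∠P = 180° − ∠R − ∠Q = 52.00°.
Law of sines: QP = RQ·sin R/sin P ≈ 7.8676.
Law of sines: PR = RQ·sin Q/sin P ≈ 20.189.
Area = ½·RQ·QP·sin Q ≈ 62.582.
Semiperimeter s = (7.8676+20.189+16.55)/2 = 22.303.
Inradius = area/s = 62.582/22.303 ≈ 2.806.

2.806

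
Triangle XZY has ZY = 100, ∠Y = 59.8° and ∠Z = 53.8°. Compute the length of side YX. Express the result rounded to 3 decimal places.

The third angle is ∠X = 180° − ∠Z − ∠Y = 66.40°.
Law of sines: YX = ZY·sin Z/sin X ≈ 88.061.

88.061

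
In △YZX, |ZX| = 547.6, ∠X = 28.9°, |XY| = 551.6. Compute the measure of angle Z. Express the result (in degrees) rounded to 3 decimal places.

By the law of cosines, |YZ|² = |ZX|² + |XY|² − 2·|ZX|·|XY|·cos X = 75249, so |YZ| ≈ 274.32.
Law of cosines again: cos Z = (|YZ|² + |ZX|² − |XY|²)/(2·|YZ|·|ZX|) ≈ 0.23584, so ∠Z ≈ 76.36°.

∠Z ≈ 76.359°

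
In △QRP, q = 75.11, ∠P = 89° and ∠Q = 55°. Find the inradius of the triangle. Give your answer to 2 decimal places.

18.34

The third angle is ∠R = 180° − ∠P − ∠Q = 36.00°.
Law of sines: r = q·sin R/sin Q ≈ 53.895.
Law of sines: p = q·sin P/sin Q ≈ 91.678.
Area = ½·q·r·sin P ≈ 2023.7.
Semiperimeter s = (75.11+53.895+91.678)/2 = 110.34.
Inradius = area/s = 2023.7/110.34 ≈ 18.341.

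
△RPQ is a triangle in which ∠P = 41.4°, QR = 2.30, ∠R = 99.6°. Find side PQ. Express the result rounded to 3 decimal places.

3.429

The third angle is ∠Q = 180° − ∠R − ∠P = 39.00°.
Law of sines: PQ = QR·sin R/sin P ≈ 3.4292.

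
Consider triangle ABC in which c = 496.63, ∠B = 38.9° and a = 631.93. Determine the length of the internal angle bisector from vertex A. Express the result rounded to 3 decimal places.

By the law of cosines, b² = c² + a² − 2·c·a·cos B = 1.575e+05, so b ≈ 396.86.
Law of cosines again: cos A = (b² + c² − a²)/(2·b·c) ≈ 0.01218, so ∠A ≈ 89.30°.
The bisector from A has length 2·b·c·cos(∠A/2)/(b+c) ≈ 313.85.

313.851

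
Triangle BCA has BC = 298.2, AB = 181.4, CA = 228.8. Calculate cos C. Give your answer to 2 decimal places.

0.79

By the law of cosines, cos C = (BC² + CA² − AB²) / (2·BC·CA) ≈ 0.79415, so ∠C ≈ 0.653 rad.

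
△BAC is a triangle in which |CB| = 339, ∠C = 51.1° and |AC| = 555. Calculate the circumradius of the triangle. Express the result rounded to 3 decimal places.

By the law of cosines, |BA|² = |AC|² + |CB|² − 2·|AC|·|CB|·cos C = 1.8665e+05, so |BA| ≈ 432.03.
Area = ½·|AC|·|CB|·sin C ≈ 73211.
Circumradius = |BA|/(2 sin C) ≈ 277.57.

R ≈ 277.567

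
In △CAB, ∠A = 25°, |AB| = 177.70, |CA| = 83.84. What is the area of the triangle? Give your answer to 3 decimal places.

area ≈ 3148.161

Area = ½·|CA|·|AB|·sin A ≈ 3148.2.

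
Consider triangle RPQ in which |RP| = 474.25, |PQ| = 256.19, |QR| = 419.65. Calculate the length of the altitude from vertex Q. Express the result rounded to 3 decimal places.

Semiperimeter s = (256.19 + 419.65 + 474.25)/2 = 575.04.
Heron's formula: area = √(575.04·318.85·155.39·100.79) ≈ 53590.
The altitude from Q has length 2·area/|RP| ≈ 226.

h_Q ≈ 226.000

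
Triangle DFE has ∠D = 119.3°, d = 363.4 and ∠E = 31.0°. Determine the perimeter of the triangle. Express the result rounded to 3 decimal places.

perimeter ≈ 784.484

The third angle is ∠F = 180° − ∠E − ∠D = 29.70°.
Law of sines: f = d·sin F/sin D ≈ 206.46.
Law of sines: e = d·sin E/sin D ≈ 214.62.
Semiperimeter s = (363.4+206.46+214.62)/2 = 392.24.
Perimeter = 363.4 + 206.46 + 214.62 = 784.48.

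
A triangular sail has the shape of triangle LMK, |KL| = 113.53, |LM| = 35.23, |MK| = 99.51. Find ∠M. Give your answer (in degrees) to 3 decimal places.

104.417

By the law of cosines, cos M = (|LM|² + |MK|² − |KL|²) / (2·|LM|·|MK|) ≈ -0.24897, so ∠M ≈ 104.42°.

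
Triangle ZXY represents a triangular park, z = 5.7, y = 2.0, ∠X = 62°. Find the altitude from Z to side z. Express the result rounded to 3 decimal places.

By the law of cosines, x² = y² + z² − 2·y·z·cos X = 25.786, so x ≈ 5.078.
Area = ½·y·z·sin X ≈ 5.0328.
The altitude from Z has length 2·area/z ≈ 1.7659.

h_Z ≈ 1.766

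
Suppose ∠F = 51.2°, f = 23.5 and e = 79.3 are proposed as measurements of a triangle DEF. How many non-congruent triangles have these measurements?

0

e·sin F = 79.3·sin(51.2°) ≈ 61.8.
Since f = 23.5 < 61.8 = e sin F, no triangle exists.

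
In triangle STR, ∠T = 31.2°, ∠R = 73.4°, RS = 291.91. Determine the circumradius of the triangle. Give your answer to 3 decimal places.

The third angle is ∠S = 180° − ∠T − ∠R = 75.40°.
Law of sines: TR = RS·sin S/sin T ≈ 545.31.
Law of sines: ST = RS·sin R/sin T ≈ 540.02.
Circumradius = RS/(2 sin T) ≈ 281.75.

281.752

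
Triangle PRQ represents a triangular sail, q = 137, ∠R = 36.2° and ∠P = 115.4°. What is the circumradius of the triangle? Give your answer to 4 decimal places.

144.0213

The third angle is ∠Q = 180° − ∠P − ∠R = 28.40°.
Law of sines: p = q·sin P/sin Q ≈ 260.2.
Law of sines: r = q·sin R/sin Q ≈ 170.12.
Circumradius = q/(2 sin Q) ≈ 144.02.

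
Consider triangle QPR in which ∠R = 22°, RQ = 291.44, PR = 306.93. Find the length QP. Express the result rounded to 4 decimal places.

115.1824

By the law of cosines, QP² = PR² + RQ² − 2·PR·RQ·cos R = 13267, so QP ≈ 115.18.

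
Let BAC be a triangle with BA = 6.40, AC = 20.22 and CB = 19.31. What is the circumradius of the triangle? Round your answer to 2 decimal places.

By the law of cosines, cos B = (CB² + BA² − AC²) / (2·CB·BA) ≈ 0.02018, so ∠B ≈ 88.84°.
Circumradius = AC/(2 sin B) ≈ 10.112.

R ≈ 10.11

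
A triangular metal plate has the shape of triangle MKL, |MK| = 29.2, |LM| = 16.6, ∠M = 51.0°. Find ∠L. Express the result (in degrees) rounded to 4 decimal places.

∠L ≈ 94.4754°

By the law of cosines, |KL|² = |LM|² + |MK|² − 2·|LM|·|MK|·cos M = 518.11, so |KL| ≈ 22.762.
Law of cosines again: cos L = (|KL|² + |LM|² − |MK|²)/(2·|KL|·|LM|) ≈ -0.07803, so ∠L ≈ 94.48°.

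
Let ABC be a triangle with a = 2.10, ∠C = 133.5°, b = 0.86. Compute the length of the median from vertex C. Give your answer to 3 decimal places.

By the law of cosines, c² = a² + b² − 2·a·b·cos C = 7.6359, so c ≈ 2.7633.
Median from C: ½√(2·a² + 2·b² − c²) ≈ 0.81598.

m_C ≈ 0.816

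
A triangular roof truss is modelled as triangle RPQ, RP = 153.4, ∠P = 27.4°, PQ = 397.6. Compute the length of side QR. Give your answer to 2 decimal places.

By the law of cosines, QR² = RP² + PQ² − 2·RP·PQ·cos P = 73318, so QR ≈ 270.77.

270.77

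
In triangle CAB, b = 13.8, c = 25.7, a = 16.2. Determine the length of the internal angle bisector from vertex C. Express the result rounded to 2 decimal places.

By the law of cosines, cos C = (a² + b² − c²) / (2·a·b) ≈ -0.46433, so ∠C ≈ 117.67°.
The bisector from C has length 2·a·b·cos(∠C/2)/(a+b) ≈ 7.7133.

t_C ≈ 7.71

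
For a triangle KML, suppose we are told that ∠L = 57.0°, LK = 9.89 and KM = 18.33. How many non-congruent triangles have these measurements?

1

LK·sin L = 9.89·sin(57.0°) ≈ 8.294.
Since KM ≥ LK, exactly one triangle exists.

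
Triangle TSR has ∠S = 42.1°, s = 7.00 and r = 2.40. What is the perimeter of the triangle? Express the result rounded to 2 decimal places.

17.99

Law of sines: sin R = r·sin S/s ≈ 0.22986.
Since s ≥ r, only the acute value applies: ∠R ≈ 13.29°.
Then ∠T = 180° − ∠S − ∠R ≈ 124.61°.
Law of sines gives t = s·sin T/sin S ≈ 8.5933.
Semiperimeter p = (8.5933+7+2.4)/2 = 8.9967.
Perimeter = 8.5933 + 7 + 2.4 = 17.993.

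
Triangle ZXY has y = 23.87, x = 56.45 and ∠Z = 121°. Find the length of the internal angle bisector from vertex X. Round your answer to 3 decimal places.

By the law of cosines, z² = x² + y² − 2·x·y·cos Z = 5144.4, so z ≈ 71.724.
Law of cosines again: cos X = (y² + z² − x²)/(2·y·z) ≈ 0.73816, so ∠X ≈ 42.43°.
The bisector from X has length 2·y·z·cos(∠X/2)/(y+z) ≈ 33.392.

33.392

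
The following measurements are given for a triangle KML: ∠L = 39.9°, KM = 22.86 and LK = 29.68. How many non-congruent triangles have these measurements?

LK·sin L = 29.68·sin(39.9°) ≈ 19.04.
Since LK sin L < KM < LK (19.04 < 22.86 < 29.68), two triangles exist.

2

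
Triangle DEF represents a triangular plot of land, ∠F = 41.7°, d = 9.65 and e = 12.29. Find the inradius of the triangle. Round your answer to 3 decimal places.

By the law of cosines, f² = d² + e² − 2·d·e·cos F = 67.066, so f ≈ 8.1894.
Area = ½·d·e·sin F ≈ 39.448.
Semiperimeter s = (9.65+12.29+8.1894)/2 = 15.065.
Inradius = area/s = 39.448/15.065 ≈ 2.6185.

2.619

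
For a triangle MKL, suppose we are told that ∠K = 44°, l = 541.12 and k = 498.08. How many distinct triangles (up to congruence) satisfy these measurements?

2

l·sin K = 541.12·sin(44°) ≈ 375.9.
Since l sin K < k < l (375.9 < 498.08 < 541.12), two triangles exist.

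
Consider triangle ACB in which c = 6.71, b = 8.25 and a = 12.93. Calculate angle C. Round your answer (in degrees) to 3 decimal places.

26.922

By the law of cosines, cos C = (b² + a² − c²) / (2·b·a) ≈ 0.89162, so ∠C ≈ 26.92°.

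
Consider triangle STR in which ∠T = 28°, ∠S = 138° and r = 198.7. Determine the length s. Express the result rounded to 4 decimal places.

549.5834

The third angle is ∠R = 180° − ∠S − ∠T = 14.00°.
Law of sines: s = r·sin S/sin R ≈ 549.58.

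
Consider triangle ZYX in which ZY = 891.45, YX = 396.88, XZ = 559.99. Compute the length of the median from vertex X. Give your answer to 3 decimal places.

Median from X: ½√(2·YX² + 2·XZ² − ZY²) ≈ 192.04.

m_X ≈ 192.043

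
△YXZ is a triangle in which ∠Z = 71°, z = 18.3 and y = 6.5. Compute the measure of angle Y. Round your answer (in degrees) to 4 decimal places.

∠Y ≈ 19.6236°

Law of sines: sin Y = y·sin Z/z ≈ 0.33584.
Since z ≥ y, only the acute value applies: ∠Y ≈ 19.62°.
Then ∠X = 180° − ∠Z − ∠Y ≈ 89.38°.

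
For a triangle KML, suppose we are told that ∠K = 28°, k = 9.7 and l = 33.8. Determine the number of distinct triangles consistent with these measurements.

0

l·sin K = 33.8·sin(28°) ≈ 15.87.
Since k = 9.7 < 15.87 = l sin K, no triangle exists.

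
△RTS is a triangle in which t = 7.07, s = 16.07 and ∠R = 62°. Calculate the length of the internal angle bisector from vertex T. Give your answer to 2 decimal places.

By the law of cosines, r² = t² + s² − 2·t·s·cos R = 201.55, so r ≈ 14.197.
Law of cosines again: cos T = (s² + r² − t²)/(2·s·r) ≈ 0.89814, so ∠T ≈ 26.09°.
The bisector from T has length 2·s·r·cos(∠T/2)/(s+r) ≈ 14.687.

t_T ≈ 14.69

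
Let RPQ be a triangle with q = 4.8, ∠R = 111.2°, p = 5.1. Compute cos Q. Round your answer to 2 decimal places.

0.84

By the law of cosines, r² = p² + q² − 2·p·q·cos R = 66.755, so r ≈ 8.1704.
Law of cosines again: cos Q = (r² + p² − q²)/(2·r·p) ≈ 0.83666, so ∠Q ≈ 33.21°.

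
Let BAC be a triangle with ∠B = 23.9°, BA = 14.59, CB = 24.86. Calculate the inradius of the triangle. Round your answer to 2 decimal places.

2.80

By the law of cosines, AC² = CB² + BA² − 2·CB·BA·cos B = 167.67, so AC ≈ 12.949.
Area = ½·CB·BA·sin B ≈ 73.474.
Semiperimeter s = (12.949+24.86+14.59)/2 = 26.199.
Inradius = area/s = 73.474/26.199 ≈ 2.8044.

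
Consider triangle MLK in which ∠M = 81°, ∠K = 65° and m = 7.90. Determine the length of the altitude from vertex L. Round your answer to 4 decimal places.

7.1598

The third angle is ∠L = 180° − ∠K − ∠M = 34.00°.
Law of sines: l = m·sin L/sin M ≈ 4.4727.
Law of sines: k = m·sin K/sin M ≈ 7.2491.
Area = ½·m·l·sin K ≈ 16.012.
The altitude from L has length 2·area/l ≈ 7.1598.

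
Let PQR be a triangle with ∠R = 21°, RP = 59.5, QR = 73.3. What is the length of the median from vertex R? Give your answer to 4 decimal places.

65.3002

By the law of cosines, PQ² = QR² + RP² − 2·QR·RP·cos R = 769.8, so PQ ≈ 27.745.
Median from R: ½√(2·QR² + 2·RP² − PQ²) ≈ 65.3.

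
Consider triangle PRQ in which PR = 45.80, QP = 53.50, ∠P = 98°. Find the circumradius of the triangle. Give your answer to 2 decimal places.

37.93

By the law of cosines, RQ² = QP² + PR² − 2·QP·PR·cos P = 5641.9, so RQ ≈ 75.113.
Area = ½·QP·PR·sin P ≈ 1213.2.
Circumradius = RQ/(2 sin P) ≈ 37.925.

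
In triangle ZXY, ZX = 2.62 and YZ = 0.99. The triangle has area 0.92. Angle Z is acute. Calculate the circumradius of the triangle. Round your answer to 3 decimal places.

1.442

From area = ½·YZ·ZX·sin Z, we get sin Z = 2·area/(YZ·ZX) ≈ 0.70938.
Taking the acute solution, ∠Z ≈ 45.18°.
Law of cosines then gives XY ≈ 2.0465.
Circumradius = XY/(2 sin Z) ≈ 1.4424.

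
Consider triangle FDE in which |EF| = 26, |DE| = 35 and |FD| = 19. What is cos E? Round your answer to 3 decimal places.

By the law of cosines, cos E = (|DE|² + |EF|² − |FD|²) / (2·|DE|·|EF|) ≈ 0.84615, so ∠E ≈ 32.20°.

0.846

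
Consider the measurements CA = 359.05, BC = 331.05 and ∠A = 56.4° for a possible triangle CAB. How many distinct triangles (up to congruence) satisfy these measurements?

2

CA·sin A = 359.05·sin(56.4°) ≈ 299.1.
Since CA sin A < BC < CA (299.1 < 331.05 < 359.05), two triangles exist.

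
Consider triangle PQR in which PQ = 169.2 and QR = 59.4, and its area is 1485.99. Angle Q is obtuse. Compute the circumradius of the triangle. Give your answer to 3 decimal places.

383.195

From area = ½·PQ·QR·sin Q, we get sin Q = 2·area/(PQ·QR) ≈ 0.29571.
Taking the obtuse solution, ∠Q ≈ 162.80°.
Law of cosines then gives RP ≈ 226.63.
Circumradius = RP/(2 sin Q) ≈ 383.19.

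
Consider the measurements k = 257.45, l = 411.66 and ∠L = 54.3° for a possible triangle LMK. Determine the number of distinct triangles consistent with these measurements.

1

k·sin L = 257.45·sin(54.3°) ≈ 209.1.
Since l ≥ k, exactly one triangle exists.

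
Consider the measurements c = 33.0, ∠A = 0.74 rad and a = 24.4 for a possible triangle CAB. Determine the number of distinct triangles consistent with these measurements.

c·sin A = 33.0·sin(0.74 rad) ≈ 22.25.
Since c sin A < a < c (22.25 < 24.4 < 33.0), two triangles exist.

2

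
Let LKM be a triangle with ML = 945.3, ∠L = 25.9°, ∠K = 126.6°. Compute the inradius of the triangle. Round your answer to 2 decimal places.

The third angle is ∠M = 180° − ∠L − ∠K = 27.50°.
Law of sines: KM = ML·sin L/sin K ≈ 514.32.
Law of sines: LK = ML·sin M/sin K ≈ 543.7.
Area = ½·ML·KM·sin M ≈ 1.1225e+05.
Semiperimeter s = (514.32+945.3+543.7)/2 = 1001.7.
Inradius = area/s = 1.1225e+05/1001.7 ≈ 112.06.

112.06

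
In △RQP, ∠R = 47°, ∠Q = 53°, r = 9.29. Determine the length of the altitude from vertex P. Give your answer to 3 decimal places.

h_P ≈ 7.419

The third angle is ∠P = 180° − ∠R − ∠Q = 80.00°.
Law of sines: q = r·sin Q/sin R ≈ 10.145.
Law of sines: p = r·sin P/sin R ≈ 12.509.
Area = ½·r·q·sin P ≈ 46.406.
The altitude from P has length 2·area/p ≈ 7.4193.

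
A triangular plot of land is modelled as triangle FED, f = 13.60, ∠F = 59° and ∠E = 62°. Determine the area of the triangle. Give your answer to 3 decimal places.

The third angle is ∠D = 180° − ∠F − ∠E = 59.00°.
Law of sines: e = f·sin E/sin F ≈ 14.009.
Law of sines: d = f·sin D/sin F ≈ 13.6.
Area = ½·f·e·sin D ≈ 81.655.

81.655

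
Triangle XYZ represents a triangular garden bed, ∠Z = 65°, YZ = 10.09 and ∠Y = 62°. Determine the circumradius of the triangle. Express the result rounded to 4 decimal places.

R ≈ 6.3170

The third angle is ∠X = 180° − ∠Y − ∠Z = 53.00°.
Law of sines: ZX = YZ·sin Y/sin X ≈ 11.155.
Law of sines: XY = YZ·sin Z/sin X ≈ 11.45.
Circumradius = YZ/(2 sin X) ≈ 6.317.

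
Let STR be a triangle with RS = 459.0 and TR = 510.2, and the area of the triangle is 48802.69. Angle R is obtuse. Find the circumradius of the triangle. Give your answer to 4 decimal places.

From area = ½·TR·RS·sin R, we get sin R = 2·area/(TR·RS) ≈ 0.41679.
Taking the obtuse solution, ∠R ≈ 155.37°.
Law of cosines then gives ST ≈ 946.96.
Circumradius = ST/(2 sin R) ≈ 1136.

1136.0038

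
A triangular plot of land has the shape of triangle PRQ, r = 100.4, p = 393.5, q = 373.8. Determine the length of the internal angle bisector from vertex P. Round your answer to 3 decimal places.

By the law of cosines, cos P = (r² + q² − p²) / (2·r·q) ≈ -0.06709, so ∠P ≈ 93.85°.
The bisector from P has length 2·r·q·cos(∠P/2)/(r+q) ≈ 108.11.

t_P ≈ 108.105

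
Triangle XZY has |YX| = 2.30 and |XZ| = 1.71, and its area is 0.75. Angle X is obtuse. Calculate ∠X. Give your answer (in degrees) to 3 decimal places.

∠X ≈ 157.580°

From area = ½·|YX|·|XZ|·sin X, we get sin X = 2·area/(|YX|·|XZ|) ≈ 0.38139.
Taking the obtuse solution, ∠X ≈ 157.58°.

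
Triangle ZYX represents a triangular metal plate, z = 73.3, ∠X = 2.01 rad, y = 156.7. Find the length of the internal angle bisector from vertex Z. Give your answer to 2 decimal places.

By the law of cosines, x² = z² + y² − 2·z·y·cos X = 39696, so x ≈ 199.24.
Law of cosines again: cos Z = (y² + x² − z²)/(2·y·x) ≈ 0.94293, so ∠Z ≈ 0.339 rad.
The bisector from Z has length 2·y·x·cos(∠Z/2)/(y+x) ≈ 172.91.

172.91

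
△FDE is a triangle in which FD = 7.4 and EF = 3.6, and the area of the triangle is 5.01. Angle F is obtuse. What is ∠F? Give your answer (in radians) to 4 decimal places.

From area = ½·EF·FD·sin F, we get sin F = 2·area/(EF·FD) ≈ 0.37613.
Taking the obtuse solution, ∠F ≈ 2.756 rad.

2.7560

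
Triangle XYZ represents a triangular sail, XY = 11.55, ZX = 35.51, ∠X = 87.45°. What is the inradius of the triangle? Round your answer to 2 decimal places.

r ≈ 4.88

By the law of cosines, YZ² = ZX² + XY² − 2·ZX·XY·cos X = 1357.9, so YZ ≈ 36.849.
Area = ½·ZX·XY·sin X ≈ 204.87.
Semiperimeter s = (36.849+35.51+11.55)/2 = 41.955.
Inradius = area/s = 204.87/41.955 ≈ 4.8831.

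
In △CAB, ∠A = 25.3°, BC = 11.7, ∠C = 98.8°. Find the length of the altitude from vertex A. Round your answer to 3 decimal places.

The third angle is ∠B = 180° − ∠C − ∠A = 55.90°.
Law of sines: AB = BC·sin C/sin A ≈ 27.055.
Law of sines: CA = BC·sin B/sin A ≈ 22.67.
Area = ½·BC·AB·sin B ≈ 131.06.
The altitude from A has length 2·area/BC ≈ 22.403.

22.403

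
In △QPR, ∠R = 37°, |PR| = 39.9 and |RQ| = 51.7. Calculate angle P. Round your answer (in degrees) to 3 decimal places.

By the law of cosines, |QP|² = |PR|² + |RQ|² − 2·|PR|·|RQ|·cos R = 970, so |QP| ≈ 31.145.
Law of cosines again: cos P = (|QP|² + |PR|² − |RQ|²)/(2·|QP|·|PR|) ≈ -0.04461, so ∠P ≈ 92.56°.

∠P ≈ 92.557°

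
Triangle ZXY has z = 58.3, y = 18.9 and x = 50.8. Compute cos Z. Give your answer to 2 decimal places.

By the law of cosines, cos Z = (x² + y² − z²) / (2·x·y) ≈ -0.24009, so ∠Z ≈ 1.813 rad.

-0.24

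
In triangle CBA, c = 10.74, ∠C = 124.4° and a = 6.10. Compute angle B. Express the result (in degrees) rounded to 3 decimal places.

Law of sines: sin A = a·sin C/c ≈ 0.46864.
Since c ≥ a, only the acute value applies: ∠A ≈ 27.95°.
Then ∠B = 180° − ∠C − ∠A ≈ 27.65°.

∠B ≈ 27.654°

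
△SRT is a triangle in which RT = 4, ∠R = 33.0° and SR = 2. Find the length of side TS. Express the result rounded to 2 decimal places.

2.57

By the law of cosines, TS² = SR² + RT² − 2·SR·RT·cos R = 6.5813, so TS ≈ 2.5654.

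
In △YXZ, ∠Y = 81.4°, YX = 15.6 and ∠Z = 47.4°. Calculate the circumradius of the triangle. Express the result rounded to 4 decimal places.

R ≈ 10.5964

The third angle is ∠X = 180° − ∠Z − ∠Y = 51.20°.
Law of sines: XZ = YX·sin Y/sin Z ≈ 20.955.
Law of sines: ZY = YX·sin X/sin Z ≈ 16.516.
Circumradius = YX/(2 sin Z) ≈ 10.596.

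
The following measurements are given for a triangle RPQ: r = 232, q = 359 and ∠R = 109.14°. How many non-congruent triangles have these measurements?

q·sin R = 359·sin(109.14°) ≈ 339.2.
Since ∠R is not acute, a triangle exists only if r > q; here r ≤ q, so there is no triangle.

0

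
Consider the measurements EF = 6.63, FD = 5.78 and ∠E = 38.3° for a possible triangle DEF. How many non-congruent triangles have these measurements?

EF·sin E = 6.63·sin(38.3°) ≈ 4.109.
Since EF sin E < FD < EF (4.109 < 5.78 < 6.63), two triangles exist.

2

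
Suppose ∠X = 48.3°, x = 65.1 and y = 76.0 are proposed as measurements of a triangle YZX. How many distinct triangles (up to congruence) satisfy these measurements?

y·sin X = 76.0·sin(48.3°) ≈ 56.74.
Since y sin X < x < y (56.74 < 65.1 < 76.0), two triangles exist.

2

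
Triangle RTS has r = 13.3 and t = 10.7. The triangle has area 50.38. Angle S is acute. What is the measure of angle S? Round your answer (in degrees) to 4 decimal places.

45.0750

From area = ½·r·t·sin S, we get sin S = 2·area/(r·t) ≈ 0.70803.
Taking the acute solution, ∠S ≈ 45.07°.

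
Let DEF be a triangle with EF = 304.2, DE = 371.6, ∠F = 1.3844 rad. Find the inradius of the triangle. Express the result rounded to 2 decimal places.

Law of sines: sin D = EF·sin F/DE ≈ 0.80444.
Since DE ≥ EF, only the acute value applies: ∠D ≈ 0.9347 rad.
Then ∠E = π − ∠F − ∠D ≈ 0.8225 rad.
Law of sines gives FD = DE·sin E/sin F ≈ 277.12.
Area = ½·DE·EF·sin E ≈ 41419.
Semiperimeter s = (304.2+277.12+371.6)/2 = 476.46.
Inradius = area/s = 41419/476.46 ≈ 86.932.

86.93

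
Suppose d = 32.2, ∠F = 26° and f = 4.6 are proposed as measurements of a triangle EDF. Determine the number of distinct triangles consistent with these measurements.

0

d·sin F = 32.2·sin(26°) ≈ 14.12.
Since f = 4.6 < 14.12 = d sin F, no triangle exists.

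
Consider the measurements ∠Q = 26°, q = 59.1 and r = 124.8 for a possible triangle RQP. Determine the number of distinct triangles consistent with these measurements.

2

r·sin Q = 124.8·sin(26°) ≈ 54.71.
Since r sin Q < q < r (54.71 < 59.1 < 124.8), two triangles exist.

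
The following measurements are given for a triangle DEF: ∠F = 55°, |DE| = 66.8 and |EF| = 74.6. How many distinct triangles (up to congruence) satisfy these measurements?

2

|EF|·sin F = 74.6·sin(55°) ≈ 61.11.
Since |EF| sin F < |DE| < |EF| (61.11 < 66.8 < 74.6), two triangles exist.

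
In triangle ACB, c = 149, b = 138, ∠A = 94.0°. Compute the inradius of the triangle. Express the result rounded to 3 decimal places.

By the law of cosines, a² = c² + b² − 2·c·b·cos A = 44114, so a ≈ 210.03.
Area = ½·c·b·sin A ≈ 10256.
Semiperimeter s = (210.03+149+138)/2 = 248.52.
Inradius = area/s = 10256/248.52 ≈ 41.269.

r ≈ 41.269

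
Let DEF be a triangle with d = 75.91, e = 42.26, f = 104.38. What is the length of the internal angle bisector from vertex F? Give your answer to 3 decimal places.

By the law of cosines, cos F = (d² + e² − f²) / (2·d·e) ≈ -0.52166, so ∠F ≈ 121.44°.
The bisector from F has length 2·d·e·cos(∠F/2)/(d+e) ≈ 26.552.

t_F ≈ 26.552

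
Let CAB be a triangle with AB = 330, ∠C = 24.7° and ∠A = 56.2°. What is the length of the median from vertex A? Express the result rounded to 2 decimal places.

The third angle is ∠B = 180° − ∠C − ∠A = 99.10°.
Law of sines: BC = AB·sin A/sin C ≈ 656.25.
Law of sines: CA = AB·sin B/sin C ≈ 779.79.
Median from A: ½√(2·CA² + 2·AB² − BC²) ≈ 500.82.

m_A ≈ 500.82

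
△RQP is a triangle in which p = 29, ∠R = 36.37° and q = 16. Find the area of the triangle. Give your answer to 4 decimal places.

Area = ½·q·p·sin R ≈ 137.58.

137.5754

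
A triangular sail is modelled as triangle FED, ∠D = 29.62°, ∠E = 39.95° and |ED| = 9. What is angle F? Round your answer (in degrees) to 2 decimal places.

The third angle is ∠F = 180° − ∠E − ∠D = 110.43°.

∠F ≈ 110.43°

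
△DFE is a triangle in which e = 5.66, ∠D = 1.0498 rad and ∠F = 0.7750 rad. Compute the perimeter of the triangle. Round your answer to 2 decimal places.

The third angle is ∠E = π − ∠D − ∠F = 1.3168 rad.
Law of sines: d = e·sin D/sin E ≈ 5.0718.
Law of sines: f = e·sin F/sin E ≈ 4.0917.
Semiperimeter s = (5.0718+4.0917+5.66)/2 = 7.4117.
Perimeter = 5.0718 + 4.0917 + 5.66 = 14.823.

perimeter ≈ 14.82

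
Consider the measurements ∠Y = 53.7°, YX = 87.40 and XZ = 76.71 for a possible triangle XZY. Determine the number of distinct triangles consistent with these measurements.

2

YX·sin Y = 87.40·sin(53.7°) ≈ 70.44.
Since YX sin Y < XZ < YX (70.44 < 76.71 < 87.40), two triangles exist.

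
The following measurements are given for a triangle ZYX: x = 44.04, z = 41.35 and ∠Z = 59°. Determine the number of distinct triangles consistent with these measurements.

x·sin Z = 44.04·sin(59°) ≈ 37.75.
Since x sin Z < z < x (37.75 < 41.35 < 44.04), two triangles exist.

2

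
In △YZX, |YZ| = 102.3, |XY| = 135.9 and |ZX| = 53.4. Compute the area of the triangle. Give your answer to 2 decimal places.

2408.67

Semiperimeter s = (53.4 + 135.9 + 102.3)/2 = 145.8.
Heron's formula: area = √(145.8·92.4·9.9·43.5) ≈ 2408.7.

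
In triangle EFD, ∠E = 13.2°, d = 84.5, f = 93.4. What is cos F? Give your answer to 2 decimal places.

By the law of cosines, e² = f² + d² − 2·f·d·cos E = 496.26, so e ≈ 22.277.
Law of cosines again: cos F = (d² + e² − f²)/(2·d·e) ≈ -0.28874, so ∠F ≈ 106.78°.

cos F ≈ -0.29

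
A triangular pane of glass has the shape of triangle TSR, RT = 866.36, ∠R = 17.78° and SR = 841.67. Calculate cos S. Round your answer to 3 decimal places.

0.063

By the law of cosines, TS² = SR² + RT² − 2·SR·RT·cos R = 70268, so TS ≈ 265.08.
Law of cosines again: cos S = (TS² + SR² − RT²)/(2·TS·SR) ≈ 0.06297, so ∠S ≈ 86.39°.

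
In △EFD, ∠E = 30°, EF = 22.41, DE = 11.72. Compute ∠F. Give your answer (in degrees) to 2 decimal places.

∠F ≈ 25.55°

By the law of cosines, FD² = DE² + EF² − 2·DE·EF·cos E = 184.65, so FD ≈ 13.589.
Law of cosines again: cos F = (EF² + FD² − DE²)/(2·EF·FD) ≈ 0.90224, so ∠F ≈ 25.55°.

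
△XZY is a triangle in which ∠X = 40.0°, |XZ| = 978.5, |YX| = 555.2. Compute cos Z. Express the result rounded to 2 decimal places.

cos Z ≈ 0.84

By the law of cosines, |ZY|² = |YX|² + |XZ|² − 2·|YX|·|XZ|·cos X = 4.3338e+05, so |ZY| ≈ 658.32.
Law of cosines again: cos Z = (|XZ|² + |ZY|² − |YX|²)/(2·|XZ|·|ZY|) ≈ 0.84031, so ∠Z ≈ 32.83°.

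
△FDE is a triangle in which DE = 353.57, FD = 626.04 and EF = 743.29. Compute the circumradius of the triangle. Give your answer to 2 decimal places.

372.85

By the law of cosines, cos F = (EF² + FD² − DE²) / (2·EF·FD) ≈ 0.88045, so ∠F ≈ 28.30°.
Circumradius = DE/(2 sin F) ≈ 372.85.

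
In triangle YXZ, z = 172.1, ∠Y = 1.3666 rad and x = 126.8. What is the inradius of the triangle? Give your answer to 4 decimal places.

43.5341

By the law of cosines, y² = x² + z² − 2·x·z·cos Y = 36846, so y ≈ 191.95.
Area = ½·x·z·sin Y ≈ 10684.
Semiperimeter s = (191.95+126.8+172.1)/2 = 245.43.
Inradius = area/s = 10684/245.43 ≈ 43.534.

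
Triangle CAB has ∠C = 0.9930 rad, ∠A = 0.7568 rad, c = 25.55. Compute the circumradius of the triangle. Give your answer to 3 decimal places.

The third angle is ∠B = π − ∠C − ∠A = 1.3918 rad.
Law of sines: a = c·sin A/sin C ≈ 20.942.
Law of sines: b = c·sin B/sin C ≈ 30.014.
Circumradius = c/(2 sin C) ≈ 15.251.

R ≈ 15.251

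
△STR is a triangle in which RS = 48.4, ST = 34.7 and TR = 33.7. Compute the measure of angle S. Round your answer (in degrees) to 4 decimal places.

By the law of cosines, cos S = (RS² + ST² − TR²) / (2·RS·ST) ≈ 0.71777, so ∠S ≈ 44.13°.

∠S ≈ 44.1293°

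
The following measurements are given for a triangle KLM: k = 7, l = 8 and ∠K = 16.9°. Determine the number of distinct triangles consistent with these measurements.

l·sin K = 8·sin(16.9°) ≈ 2.326.
Since l sin K < k < l (2.326 < 7 < 8), two triangles exist.

2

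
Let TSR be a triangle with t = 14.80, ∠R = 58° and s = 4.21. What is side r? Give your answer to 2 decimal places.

13.07

By the law of cosines, r² = t² + s² − 2·t·s·cos R = 170.73, so r ≈ 13.066.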